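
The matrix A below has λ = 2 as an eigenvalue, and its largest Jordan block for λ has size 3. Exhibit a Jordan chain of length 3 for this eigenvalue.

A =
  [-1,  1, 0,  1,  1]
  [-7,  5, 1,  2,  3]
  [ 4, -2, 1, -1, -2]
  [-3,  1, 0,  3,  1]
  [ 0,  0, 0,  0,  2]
A Jordan chain for λ = 2 of length 3:
v_1 = (-1, -2, 1, -1, 0)ᵀ
v_2 = (-3, -7, 4, -3, 0)ᵀ
v_3 = (1, 0, 0, 0, 0)ᵀ

Let N = A − (2)·I. We want v_3 with N^3 v_3 = 0 but N^2 v_3 ≠ 0; then v_{j-1} := N · v_j for j = 3, …, 2.

Pick v_3 = (1, 0, 0, 0, 0)ᵀ.
Then v_2 = N · v_3 = (-3, -7, 4, -3, 0)ᵀ.
Then v_1 = N · v_2 = (-1, -2, 1, -1, 0)ᵀ.

Sanity check: (A − (2)·I) v_1 = (0, 0, 0, 0, 0)ᵀ = 0. ✓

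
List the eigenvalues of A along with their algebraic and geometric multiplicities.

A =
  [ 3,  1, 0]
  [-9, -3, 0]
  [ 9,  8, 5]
λ = 0: alg = 2, geom = 1; λ = 5: alg = 1, geom = 1

Step 1 — factor the characteristic polynomial to read off the algebraic multiplicities:
  χ_A(x) = x^2*(x - 5)

Step 2 — compute geometric multiplicities via the rank-nullity identity g(λ) = n − rank(A − λI):
  rank(A − (0)·I) = 2, so dim ker(A − (0)·I) = n − 2 = 1
  rank(A − (5)·I) = 2, so dim ker(A − (5)·I) = n − 2 = 1

Summary:
  λ = 0: algebraic multiplicity = 2, geometric multiplicity = 1
  λ = 5: algebraic multiplicity = 1, geometric multiplicity = 1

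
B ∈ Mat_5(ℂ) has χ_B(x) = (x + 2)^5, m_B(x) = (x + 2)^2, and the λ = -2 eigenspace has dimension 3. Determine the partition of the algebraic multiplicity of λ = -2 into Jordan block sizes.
Block sizes for λ = -2: [2, 2, 1]

Step 1 — from the characteristic polynomial, algebraic multiplicity of λ = -2 is 5. From dim ker(B − (-2)·I) = 3, there are exactly 3 Jordan blocks for λ = -2.
Step 2 — from the minimal polynomial, the factor (x + 2)^2 tells us the largest block for λ = -2 has size 2.
Step 3 — with total size 5, 3 blocks, and largest block 2, the block sizes (in nonincreasing order) are [2, 2, 1].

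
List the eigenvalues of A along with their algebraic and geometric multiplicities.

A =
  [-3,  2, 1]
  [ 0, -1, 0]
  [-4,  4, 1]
λ = -1: alg = 3, geom = 2

Step 1 — factor the characteristic polynomial to read off the algebraic multiplicities:
  χ_A(x) = (x + 1)^3

Step 2 — compute geometric multiplicities via the rank-nullity identity g(λ) = n − rank(A − λI):
  rank(A − (-1)·I) = 1, so dim ker(A − (-1)·I) = n − 1 = 2

Summary:
  λ = -1: algebraic multiplicity = 3, geometric multiplicity = 2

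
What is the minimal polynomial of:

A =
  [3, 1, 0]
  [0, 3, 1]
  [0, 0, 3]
x^3 - 9*x^2 + 27*x - 27

The characteristic polynomial is χ_A(x) = (x - 3)^3, so the eigenvalues are known. The minimal polynomial is
  m_A(x) = Π_λ (x − λ)^{k_λ}
where k_λ is the size of the *largest* Jordan block for λ (equivalently, the smallest k with (A − λI)^k v = 0 for every generalised eigenvector v of λ).

  λ = 3: largest Jordan block has size 3, contributing (x − 3)^3

So m_A(x) = (x - 3)^3 = x^3 - 9*x^2 + 27*x - 27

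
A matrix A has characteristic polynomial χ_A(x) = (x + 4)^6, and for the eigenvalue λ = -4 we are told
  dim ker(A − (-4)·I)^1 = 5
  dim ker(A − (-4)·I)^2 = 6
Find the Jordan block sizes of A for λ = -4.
Block sizes for λ = -4: [2, 1, 1, 1, 1]

From the dimensions of kernels of powers, the number of Jordan blocks of size at least j is d_j − d_{j−1} where d_j = dim ker(N^j) (with d_0 = 0). Computing the differences gives [5, 1].
The number of blocks of size exactly k is (#blocks of size ≥ k) − (#blocks of size ≥ k + 1), so the partition is: 4 block(s) of size 1, 1 block(s) of size 2.
In nonincreasing order the block sizes are [2, 1, 1, 1, 1].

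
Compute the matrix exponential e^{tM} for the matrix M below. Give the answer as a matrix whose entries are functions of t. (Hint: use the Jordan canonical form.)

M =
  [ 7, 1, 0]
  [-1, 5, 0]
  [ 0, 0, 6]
e^{tM} =
  [t*exp(6*t) + exp(6*t), t*exp(6*t), 0]
  [-t*exp(6*t), -t*exp(6*t) + exp(6*t), 0]
  [0, 0, exp(6*t)]

Strategy: write M = P · J · P⁻¹ where J is a Jordan canonical form, so e^{tM} = P · e^{tJ} · P⁻¹, and e^{tJ} can be computed block-by-block.

M has Jordan form
J =
  [6, 1, 0]
  [0, 6, 0]
  [0, 0, 6]
(up to reordering of blocks).

Per-block formulas:
  For a 1×1 block at λ = 6: exp(t · [6]) = [e^(6t)].
  For a 2×2 Jordan block J_2(6): exp(t · J_2(6)) = e^(6t)·(I + t·N), where N is the 2×2 nilpotent shift.

After assembling e^{tJ} and conjugating by P, we get:

e^{tM} =
  [t*exp(6*t) + exp(6*t), t*exp(6*t), 0]
  [-t*exp(6*t), -t*exp(6*t) + exp(6*t), 0]
  [0, 0, exp(6*t)]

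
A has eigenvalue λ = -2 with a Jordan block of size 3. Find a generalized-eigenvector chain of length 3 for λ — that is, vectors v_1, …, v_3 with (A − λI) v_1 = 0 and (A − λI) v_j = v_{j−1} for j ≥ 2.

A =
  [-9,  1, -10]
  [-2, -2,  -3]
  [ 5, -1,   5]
A Jordan chain for λ = -2 of length 3:
v_1 = (-3, -1, 2)ᵀ
v_2 = (-7, -2, 5)ᵀ
v_3 = (1, 0, 0)ᵀ

Let N = A − (-2)·I. We want v_3 with N^3 v_3 = 0 but N^2 v_3 ≠ 0; then v_{j-1} := N · v_j for j = 3, …, 2.

Pick v_3 = (1, 0, 0)ᵀ.
Then v_2 = N · v_3 = (-7, -2, 5)ᵀ.
Then v_1 = N · v_2 = (-3, -1, 2)ᵀ.

Sanity check: (A − (-2)·I) v_1 = (0, 0, 0)ᵀ = 0. ✓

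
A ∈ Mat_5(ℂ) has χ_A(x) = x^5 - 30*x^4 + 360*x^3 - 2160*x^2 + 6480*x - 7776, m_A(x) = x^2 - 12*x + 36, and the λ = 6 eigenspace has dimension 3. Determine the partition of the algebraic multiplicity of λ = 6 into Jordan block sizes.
Block sizes for λ = 6: [2, 2, 1]

Step 1 — from the characteristic polynomial, algebraic multiplicity of λ = 6 is 5. From dim ker(A − (6)·I) = 3, there are exactly 3 Jordan blocks for λ = 6.
Step 2 — from the minimal polynomial, the factor (x − 6)^2 tells us the largest block for λ = 6 has size 2.
Step 3 — with total size 5, 3 blocks, and largest block 2, the block sizes (in nonincreasing order) are [2, 2, 1].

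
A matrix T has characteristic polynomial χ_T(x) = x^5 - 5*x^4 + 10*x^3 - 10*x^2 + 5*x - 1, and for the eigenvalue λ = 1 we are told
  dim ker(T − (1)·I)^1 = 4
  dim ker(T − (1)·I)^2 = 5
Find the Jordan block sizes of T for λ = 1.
Block sizes for λ = 1: [2, 1, 1, 1]

From the dimensions of kernels of powers, the number of Jordan blocks of size at least j is d_j − d_{j−1} where d_j = dim ker(N^j) (with d_0 = 0). Computing the differences gives [4, 1].
The number of blocks of size exactly k is (#blocks of size ≥ k) − (#blocks of size ≥ k + 1), so the partition is: 3 block(s) of size 1, 1 block(s) of size 2.
In nonincreasing order the block sizes are [2, 1, 1, 1].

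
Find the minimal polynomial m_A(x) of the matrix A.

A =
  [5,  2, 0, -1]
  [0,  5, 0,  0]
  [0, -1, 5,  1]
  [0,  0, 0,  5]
x^2 - 10*x + 25

The characteristic polynomial is χ_A(x) = (x - 5)^4, so the eigenvalues are known. The minimal polynomial is
  m_A(x) = Π_λ (x − λ)^{k_λ}
where k_λ is the size of the *largest* Jordan block for λ (equivalently, the smallest k with (A − λI)^k v = 0 for every generalised eigenvector v of λ).

  λ = 5: largest Jordan block has size 2, contributing (x − 5)^2

So m_A(x) = (x - 5)^2 = x^2 - 10*x + 25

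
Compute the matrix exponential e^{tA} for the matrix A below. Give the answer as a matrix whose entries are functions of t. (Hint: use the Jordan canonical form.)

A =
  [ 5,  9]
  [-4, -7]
e^{tA} =
  [6*t*exp(-t) + exp(-t), 9*t*exp(-t)]
  [-4*t*exp(-t), -6*t*exp(-t) + exp(-t)]

Strategy: write A = P · J · P⁻¹ where J is a Jordan canonical form, so e^{tA} = P · e^{tJ} · P⁻¹, and e^{tJ} can be computed block-by-block.

A has Jordan form
J =
  [-1,  1]
  [ 0, -1]
(up to reordering of blocks).

Per-block formulas:
  For a 2×2 Jordan block J_2(-1): exp(t · J_2(-1)) = e^(-1t)·(I + t·N), where N is the 2×2 nilpotent shift.

After assembling e^{tJ} and conjugating by P, we get:

e^{tA} =
  [6*t*exp(-t) + exp(-t), 9*t*exp(-t)]
  [-4*t*exp(-t), -6*t*exp(-t) + exp(-t)]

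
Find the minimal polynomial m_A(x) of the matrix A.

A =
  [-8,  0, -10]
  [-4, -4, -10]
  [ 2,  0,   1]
x^2 + 7*x + 12

The characteristic polynomial is χ_A(x) = (x + 3)*(x + 4)^2, so the eigenvalues are known. The minimal polynomial is
  m_A(x) = Π_λ (x − λ)^{k_λ}
where k_λ is the size of the *largest* Jordan block for λ (equivalently, the smallest k with (A − λI)^k v = 0 for every generalised eigenvector v of λ).

  λ = -4: largest Jordan block has size 1, contributing (x + 4)
  λ = -3: largest Jordan block has size 1, contributing (x + 3)

So m_A(x) = (x + 3)*(x + 4) = x^2 + 7*x + 12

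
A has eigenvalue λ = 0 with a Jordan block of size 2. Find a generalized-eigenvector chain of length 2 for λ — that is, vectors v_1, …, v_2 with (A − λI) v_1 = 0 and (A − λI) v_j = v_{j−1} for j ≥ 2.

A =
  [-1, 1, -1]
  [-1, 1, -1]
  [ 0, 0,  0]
A Jordan chain for λ = 0 of length 2:
v_1 = (-1, -1, 0)ᵀ
v_2 = (1, 0, 0)ᵀ

Let N = A − (0)·I. We want v_2 with N^2 v_2 = 0 but N^1 v_2 ≠ 0; then v_{j-1} := N · v_j for j = 2, …, 2.

Pick v_2 = (1, 0, 0)ᵀ.
Then v_1 = N · v_2 = (-1, -1, 0)ᵀ.

Sanity check: (A − (0)·I) v_1 = (0, 0, 0)ᵀ = 0. ✓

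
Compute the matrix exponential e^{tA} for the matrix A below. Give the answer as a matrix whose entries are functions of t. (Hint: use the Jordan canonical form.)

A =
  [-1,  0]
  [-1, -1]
e^{tA} =
  [exp(-t), 0]
  [-t*exp(-t), exp(-t)]

Strategy: write A = P · J · P⁻¹ where J is a Jordan canonical form, so e^{tA} = P · e^{tJ} · P⁻¹, and e^{tJ} can be computed block-by-block.

A has Jordan form
J =
  [-1,  1]
  [ 0, -1]
(up to reordering of blocks).

Per-block formulas:
  For a 2×2 Jordan block J_2(-1): exp(t · J_2(-1)) = e^(-1t)·(I + t·N), where N is the 2×2 nilpotent shift.

After assembling e^{tJ} and conjugating by P, we get:

e^{tA} =
  [exp(-t), 0]
  [-t*exp(-t), exp(-t)]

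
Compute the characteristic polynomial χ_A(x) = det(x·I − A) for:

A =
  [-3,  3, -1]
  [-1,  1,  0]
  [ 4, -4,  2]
x^3

Expanding det(x·I − A) (e.g. by cofactor expansion or by noting that A is similar to its Jordan form J, which has the same characteristic polynomial as A) gives
  χ_A(x) = x^3
which factors as x^3. The eigenvalues (with algebraic multiplicities) are λ = 0 with multiplicity 3.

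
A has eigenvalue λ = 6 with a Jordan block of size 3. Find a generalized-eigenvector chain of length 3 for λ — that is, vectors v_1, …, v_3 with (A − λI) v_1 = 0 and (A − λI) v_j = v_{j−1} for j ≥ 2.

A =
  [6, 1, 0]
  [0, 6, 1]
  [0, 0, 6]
A Jordan chain for λ = 6 of length 3:
v_1 = (1, 0, 0)ᵀ
v_2 = (0, 1, 0)ᵀ
v_3 = (0, 0, 1)ᵀ

Let N = A − (6)·I. We want v_3 with N^3 v_3 = 0 but N^2 v_3 ≠ 0; then v_{j-1} := N · v_j for j = 3, …, 2.

Pick v_3 = (0, 0, 1)ᵀ.
Then v_2 = N · v_3 = (0, 1, 0)ᵀ.
Then v_1 = N · v_2 = (1, 0, 0)ᵀ.

Sanity check: (A − (6)·I) v_1 = (0, 0, 0)ᵀ = 0. ✓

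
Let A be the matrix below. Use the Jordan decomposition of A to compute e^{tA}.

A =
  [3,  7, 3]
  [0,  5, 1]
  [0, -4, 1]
e^{tA} =
  [exp(3*t), t^2*exp(3*t) + 7*t*exp(3*t), t^2*exp(3*t)/2 + 3*t*exp(3*t)]
  [0, 2*t*exp(3*t) + exp(3*t), t*exp(3*t)]
  [0, -4*t*exp(3*t), -2*t*exp(3*t) + exp(3*t)]

Strategy: write A = P · J · P⁻¹ where J is a Jordan canonical form, so e^{tA} = P · e^{tJ} · P⁻¹, and e^{tJ} can be computed block-by-block.

A has Jordan form
J =
  [3, 1, 0]
  [0, 3, 1]
  [0, 0, 3]
(up to reordering of blocks).

Per-block formulas:
  For a 3×3 Jordan block J_3(3): exp(t · J_3(3)) = e^(3t)·(I + t·N + (t^2/2)·N^2), where N is the 3×3 nilpotent shift.

After assembling e^{tJ} and conjugating by P, we get:

e^{tA} =
  [exp(3*t), t^2*exp(3*t) + 7*t*exp(3*t), t^2*exp(3*t)/2 + 3*t*exp(3*t)]
  [0, 2*t*exp(3*t) + exp(3*t), t*exp(3*t)]
  [0, -4*t*exp(3*t), -2*t*exp(3*t) + exp(3*t)]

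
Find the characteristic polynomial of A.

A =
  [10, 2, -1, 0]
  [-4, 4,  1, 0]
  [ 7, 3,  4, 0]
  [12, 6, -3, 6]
x^4 - 24*x^3 + 216*x^2 - 864*x + 1296

Expanding det(x·I − A) (e.g. by cofactor expansion or by noting that A is similar to its Jordan form J, which has the same characteristic polynomial as A) gives
  χ_A(x) = x^4 - 24*x^3 + 216*x^2 - 864*x + 1296
which factors as (x - 6)^4. The eigenvalues (with algebraic multiplicities) are λ = 6 with multiplicity 4.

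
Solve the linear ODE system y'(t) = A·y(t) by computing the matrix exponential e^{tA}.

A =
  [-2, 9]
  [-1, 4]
e^{tA} =
  [-3*t*exp(t) + exp(t), 9*t*exp(t)]
  [-t*exp(t), 3*t*exp(t) + exp(t)]

Strategy: write A = P · J · P⁻¹ where J is a Jordan canonical form, so e^{tA} = P · e^{tJ} · P⁻¹, and e^{tJ} can be computed block-by-block.

A has Jordan form
J =
  [1, 1]
  [0, 1]
(up to reordering of blocks).

Per-block formulas:
  For a 2×2 Jordan block J_2(1): exp(t · J_2(1)) = e^(1t)·(I + t·N), where N is the 2×2 nilpotent shift.

After assembling e^{tJ} and conjugating by P, we get:

e^{tA} =
  [-3*t*exp(t) + exp(t), 9*t*exp(t)]
  [-t*exp(t), 3*t*exp(t) + exp(t)]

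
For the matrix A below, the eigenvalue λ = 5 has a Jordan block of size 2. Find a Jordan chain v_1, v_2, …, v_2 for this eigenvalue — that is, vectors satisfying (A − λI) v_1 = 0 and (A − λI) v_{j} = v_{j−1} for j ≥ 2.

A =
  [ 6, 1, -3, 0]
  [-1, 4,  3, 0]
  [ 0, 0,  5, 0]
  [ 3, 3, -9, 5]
A Jordan chain for λ = 5 of length 2:
v_1 = (1, -1, 0, 3)ᵀ
v_2 = (1, 0, 0, 0)ᵀ

Let N = A − (5)·I. We want v_2 with N^2 v_2 = 0 but N^1 v_2 ≠ 0; then v_{j-1} := N · v_j for j = 2, …, 2.

Pick v_2 = (1, 0, 0, 0)ᵀ.
Then v_1 = N · v_2 = (1, -1, 0, 3)ᵀ.

Sanity check: (A − (5)·I) v_1 = (0, 0, 0, 0)ᵀ = 0. ✓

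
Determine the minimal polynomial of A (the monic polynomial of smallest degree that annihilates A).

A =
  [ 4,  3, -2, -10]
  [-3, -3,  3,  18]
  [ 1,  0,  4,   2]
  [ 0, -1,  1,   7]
x^3 - 9*x^2 + 27*x - 27

The characteristic polynomial is χ_A(x) = (x - 3)^4, so the eigenvalues are known. The minimal polynomial is
  m_A(x) = Π_λ (x − λ)^{k_λ}
where k_λ is the size of the *largest* Jordan block for λ (equivalently, the smallest k with (A − λI)^k v = 0 for every generalised eigenvector v of λ).

  λ = 3: largest Jordan block has size 3, contributing (x − 3)^3

So m_A(x) = (x - 3)^3 = x^3 - 9*x^2 + 27*x - 27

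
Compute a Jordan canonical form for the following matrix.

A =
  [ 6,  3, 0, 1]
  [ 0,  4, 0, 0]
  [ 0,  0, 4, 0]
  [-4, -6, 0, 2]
J_2(4) ⊕ J_1(4) ⊕ J_1(4)

The characteristic polynomial is
  det(x·I − A) = x^4 - 16*x^3 + 96*x^2 - 256*x + 256 = (x - 4)^4

Eigenvalues and multiplicities (the geometric multiplicity of λ is n − rank(A − λI), which equals the number of Jordan blocks for λ):
  λ = 4: algebraic multiplicity = 4, geometric multiplicity = 3

Determining the block sizes for each eigenvalue:
  λ = 4: 3 blocks summing to 4 forces exactly one block of size 2 and the rest size 1 → block sizes [2, 1, 1]

Assembling the blocks gives a Jordan form
J =
  [4, 1, 0, 0]
  [0, 4, 0, 0]
  [0, 0, 4, 0]
  [0, 0, 0, 4]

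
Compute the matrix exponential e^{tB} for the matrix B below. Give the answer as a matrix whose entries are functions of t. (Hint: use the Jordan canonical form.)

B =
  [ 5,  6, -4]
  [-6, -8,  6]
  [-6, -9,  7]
e^{tB} =
  [4*exp(2*t) - 3*exp(t), 6*exp(2*t) - 6*exp(t), -4*exp(2*t) + 4*exp(t)]
  [-6*exp(2*t) + 6*exp(t), -9*exp(2*t) + 10*exp(t), 6*exp(2*t) - 6*exp(t)]
  [-6*exp(2*t) + 6*exp(t), -9*exp(2*t) + 9*exp(t), 6*exp(2*t) - 5*exp(t)]

Strategy: write B = P · J · P⁻¹ where J is a Jordan canonical form, so e^{tB} = P · e^{tJ} · P⁻¹, and e^{tJ} can be computed block-by-block.

B has Jordan form
J =
  [1, 0, 0]
  [0, 1, 0]
  [0, 0, 2]
(up to reordering of blocks).

Per-block formulas:
  For a 1×1 block at λ = 1: exp(t · [1]) = [e^(1t)].
  For a 1×1 block at λ = 2: exp(t · [2]) = [e^(2t)].

After assembling e^{tJ} and conjugating by P, we get:

e^{tB} =
  [4*exp(2*t) - 3*exp(t), 6*exp(2*t) - 6*exp(t), -4*exp(2*t) + 4*exp(t)]
  [-6*exp(2*t) + 6*exp(t), -9*exp(2*t) + 10*exp(t), 6*exp(2*t) - 6*exp(t)]
  [-6*exp(2*t) + 6*exp(t), -9*exp(2*t) + 9*exp(t), 6*exp(2*t) - 5*exp(t)]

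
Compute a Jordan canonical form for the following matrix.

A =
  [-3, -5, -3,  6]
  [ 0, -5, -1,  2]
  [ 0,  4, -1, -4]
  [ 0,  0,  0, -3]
J_3(-3) ⊕ J_1(-3)

The characteristic polynomial is
  det(x·I − A) = x^4 + 12*x^3 + 54*x^2 + 108*x + 81 = (x + 3)^4

Eigenvalues and multiplicities (the geometric multiplicity of λ is n − rank(A − λI), which equals the number of Jordan blocks for λ):
  λ = -3: algebraic multiplicity = 4, geometric multiplicity = 2

Determining the block sizes for each eigenvalue:
  λ = -3: with am = 4 and gm = 2, the partition is not yet determined (e.g. several partitions of 4 into 2 parts exist). Let N = A − (-3)·I. Computing rank(N^1) = 2, rank(N^2) = 1, rank(N^3) = 0; the number of blocks of size ≥ j is rank(N^{j−1}) − rank(N^j), giving [2, 1, 1]. So we have 1 block(s) of size 3, 1 block(s) of size 1 → block sizes [3, 1]

Assembling the blocks gives a Jordan form
J =
  [-3,  1,  0,  0]
  [ 0, -3,  1,  0]
  [ 0,  0, -3,  0]
  [ 0,  0,  0, -3]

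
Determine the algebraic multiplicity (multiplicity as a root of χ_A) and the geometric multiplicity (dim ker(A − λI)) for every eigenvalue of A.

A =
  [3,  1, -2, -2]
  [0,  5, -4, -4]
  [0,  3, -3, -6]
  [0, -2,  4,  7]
λ = 3: alg = 4, geom = 3

Step 1 — factor the characteristic polynomial to read off the algebraic multiplicities:
  χ_A(x) = (x - 3)^4

Step 2 — compute geometric multiplicities via the rank-nullity identity g(λ) = n − rank(A − λI):
  rank(A − (3)·I) = 1, so dim ker(A − (3)·I) = n − 1 = 3

Summary:
  λ = 3: algebraic multiplicity = 4, geometric multiplicity = 3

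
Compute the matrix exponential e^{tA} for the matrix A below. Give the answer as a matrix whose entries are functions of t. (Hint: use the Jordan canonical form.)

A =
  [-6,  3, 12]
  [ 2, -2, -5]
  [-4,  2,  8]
e^{tA} =
  [-3*t^2 - 6*t + 1, 3*t, 9*t^2/2 + 12*t]
  [2*t^2 + 2*t, 1 - 2*t, -3*t^2 - 5*t]
  [-2*t^2 - 4*t, 2*t, 3*t^2 + 8*t + 1]

Strategy: write A = P · J · P⁻¹ where J is a Jordan canonical form, so e^{tA} = P · e^{tJ} · P⁻¹, and e^{tJ} can be computed block-by-block.

A has Jordan form
J =
  [0, 1, 0]
  [0, 0, 1]
  [0, 0, 0]
(up to reordering of blocks).

Per-block formulas:
  For a 3×3 Jordan block J_3(0): exp(t · J_3(0)) = e^(0t)·(I + t·N + (t^2/2)·N^2), where N is the 3×3 nilpotent shift.

After assembling e^{tJ} and conjugating by P, we get:

e^{tA} =
  [-3*t^2 - 6*t + 1, 3*t, 9*t^2/2 + 12*t]
  [2*t^2 + 2*t, 1 - 2*t, -3*t^2 - 5*t]
  [-2*t^2 - 4*t, 2*t, 3*t^2 + 8*t + 1]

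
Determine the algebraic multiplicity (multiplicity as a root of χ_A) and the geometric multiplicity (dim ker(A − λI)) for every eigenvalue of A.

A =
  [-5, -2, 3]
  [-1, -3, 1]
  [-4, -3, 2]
λ = -2: alg = 3, geom = 1

Step 1 — factor the characteristic polynomial to read off the algebraic multiplicities:
  χ_A(x) = (x + 2)^3

Step 2 — compute geometric multiplicities via the rank-nullity identity g(λ) = n − rank(A − λI):
  rank(A − (-2)·I) = 2, so dim ker(A − (-2)·I) = n − 2 = 1

Summary:
  λ = -2: algebraic multiplicity = 3, geometric multiplicity = 1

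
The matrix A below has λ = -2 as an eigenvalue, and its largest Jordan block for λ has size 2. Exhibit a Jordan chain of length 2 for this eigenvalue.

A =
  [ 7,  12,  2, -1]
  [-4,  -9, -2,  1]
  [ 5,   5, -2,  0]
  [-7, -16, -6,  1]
A Jordan chain for λ = -2 of length 2:
v_1 = (-3, 3, 0, 9)ᵀ
v_2 = (1, -1, 0, 0)ᵀ

Let N = A − (-2)·I. We want v_2 with N^2 v_2 = 0 but N^1 v_2 ≠ 0; then v_{j-1} := N · v_j for j = 2, …, 2.

Pick v_2 = (1, -1, 0, 0)ᵀ.
Then v_1 = N · v_2 = (-3, 3, 0, 9)ᵀ.

Sanity check: (A − (-2)·I) v_1 = (0, 0, 0, 0)ᵀ = 0. ✓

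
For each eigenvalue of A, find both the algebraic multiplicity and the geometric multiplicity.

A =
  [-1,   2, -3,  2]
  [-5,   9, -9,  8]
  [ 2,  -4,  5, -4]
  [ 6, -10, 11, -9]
λ = 1: alg = 4, geom = 2

Step 1 — factor the characteristic polynomial to read off the algebraic multiplicities:
  χ_A(x) = (x - 1)^4

Step 2 — compute geometric multiplicities via the rank-nullity identity g(λ) = n − rank(A − λI):
  rank(A − (1)·I) = 2, so dim ker(A − (1)·I) = n − 2 = 2

Summary:
  λ = 1: algebraic multiplicity = 4, geometric multiplicity = 2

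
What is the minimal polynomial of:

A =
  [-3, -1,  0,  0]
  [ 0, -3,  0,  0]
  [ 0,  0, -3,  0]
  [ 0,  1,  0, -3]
x^2 + 6*x + 9

The characteristic polynomial is χ_A(x) = (x + 3)^4, so the eigenvalues are known. The minimal polynomial is
  m_A(x) = Π_λ (x − λ)^{k_λ}
where k_λ is the size of the *largest* Jordan block for λ (equivalently, the smallest k with (A − λI)^k v = 0 for every generalised eigenvector v of λ).

  λ = -3: largest Jordan block has size 2, contributing (x + 3)^2

So m_A(x) = (x + 3)^2 = x^2 + 6*x + 9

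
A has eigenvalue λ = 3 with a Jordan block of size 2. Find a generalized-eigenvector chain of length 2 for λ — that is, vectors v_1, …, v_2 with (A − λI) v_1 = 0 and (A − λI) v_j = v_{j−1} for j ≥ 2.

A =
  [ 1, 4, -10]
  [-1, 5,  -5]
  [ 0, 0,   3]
A Jordan chain for λ = 3 of length 2:
v_1 = (-2, -1, 0)ᵀ
v_2 = (1, 0, 0)ᵀ

Let N = A − (3)·I. We want v_2 with N^2 v_2 = 0 but N^1 v_2 ≠ 0; then v_{j-1} := N · v_j for j = 2, …, 2.

Pick v_2 = (1, 0, 0)ᵀ.
Then v_1 = N · v_2 = (-2, -1, 0)ᵀ.

Sanity check: (A − (3)·I) v_1 = (0, 0, 0)ᵀ = 0. ✓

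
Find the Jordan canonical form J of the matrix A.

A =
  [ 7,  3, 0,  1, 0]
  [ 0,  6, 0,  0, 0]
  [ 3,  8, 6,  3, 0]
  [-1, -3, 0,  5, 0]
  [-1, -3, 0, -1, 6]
J_2(6) ⊕ J_2(6) ⊕ J_1(6)

The characteristic polynomial is
  det(x·I − A) = x^5 - 30*x^4 + 360*x^3 - 2160*x^2 + 6480*x - 7776 = (x - 6)^5

Eigenvalues and multiplicities (the geometric multiplicity of λ is n − rank(A − λI), which equals the number of Jordan blocks for λ):
  λ = 6: algebraic multiplicity = 5, geometric multiplicity = 3

Determining the block sizes for each eigenvalue:
  λ = 6: with am = 5 and gm = 3, the partition is not yet determined (e.g. several partitions of 5 into 3 parts exist). Let N = A − (6)·I. Computing rank(N^1) = 2, rank(N^2) = 0; the number of blocks of size ≥ j is rank(N^{j−1}) − rank(N^j), giving [3, 2]. So we have 2 block(s) of size 2, 1 block(s) of size 1 → block sizes [2, 2, 1]

Assembling the blocks gives a Jordan form
J =
  [6, 1, 0, 0, 0]
  [0, 6, 0, 0, 0]
  [0, 0, 6, 1, 0]
  [0, 0, 0, 6, 0]
  [0, 0, 0, 0, 6]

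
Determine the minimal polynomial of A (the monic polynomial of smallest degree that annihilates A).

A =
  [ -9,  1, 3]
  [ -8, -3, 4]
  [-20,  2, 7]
x^3 + 5*x^2 + 3*x - 9

The characteristic polynomial is χ_A(x) = (x - 1)*(x + 3)^2, so the eigenvalues are known. The minimal polynomial is
  m_A(x) = Π_λ (x − λ)^{k_λ}
where k_λ is the size of the *largest* Jordan block for λ (equivalently, the smallest k with (A − λI)^k v = 0 for every generalised eigenvector v of λ).

  λ = -3: largest Jordan block has size 2, contributing (x + 3)^2
  λ = 1: largest Jordan block has size 1, contributing (x − 1)

So m_A(x) = (x - 1)*(x + 3)^2 = x^3 + 5*x^2 + 3*x - 9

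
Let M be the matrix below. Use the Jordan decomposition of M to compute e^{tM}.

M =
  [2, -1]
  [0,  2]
e^{tM} =
  [exp(2*t), -t*exp(2*t)]
  [0, exp(2*t)]

Strategy: write M = P · J · P⁻¹ where J is a Jordan canonical form, so e^{tM} = P · e^{tJ} · P⁻¹, and e^{tJ} can be computed block-by-block.

M has Jordan form
J =
  [2, 1]
  [0, 2]
(up to reordering of blocks).

Per-block formulas:
  For a 2×2 Jordan block J_2(2): exp(t · J_2(2)) = e^(2t)·(I + t·N), where N is the 2×2 nilpotent shift.

After assembling e^{tJ} and conjugating by P, we get:

e^{tM} =
  [exp(2*t), -t*exp(2*t)]
  [0, exp(2*t)]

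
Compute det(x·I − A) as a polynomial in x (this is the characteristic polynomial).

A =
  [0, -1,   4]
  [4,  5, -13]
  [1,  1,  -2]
x^3 - 3*x^2 + 3*x - 1

Expanding det(x·I − A) (e.g. by cofactor expansion or by noting that A is similar to its Jordan form J, which has the same characteristic polynomial as A) gives
  χ_A(x) = x^3 - 3*x^2 + 3*x - 1
which factors as (x - 1)^3. The eigenvalues (with algebraic multiplicities) are λ = 1 with multiplicity 3.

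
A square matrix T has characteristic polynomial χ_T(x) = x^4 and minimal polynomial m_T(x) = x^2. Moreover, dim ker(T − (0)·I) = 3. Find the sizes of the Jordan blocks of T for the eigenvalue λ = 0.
Block sizes for λ = 0: [2, 1, 1]

Step 1 — from the characteristic polynomial, algebraic multiplicity of λ = 0 is 4. From dim ker(T − (0)·I) = 3, there are exactly 3 Jordan blocks for λ = 0.
Step 2 — from the minimal polynomial, the factor (x − 0)^2 tells us the largest block for λ = 0 has size 2.
Step 3 — with total size 4, 3 blocks, and largest block 2, the block sizes (in nonincreasing order) are [2, 1, 1].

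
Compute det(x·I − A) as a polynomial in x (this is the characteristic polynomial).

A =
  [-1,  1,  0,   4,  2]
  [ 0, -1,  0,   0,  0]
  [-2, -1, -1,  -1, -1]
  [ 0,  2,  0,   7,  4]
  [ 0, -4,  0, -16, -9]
x^5 + 5*x^4 + 10*x^3 + 10*x^2 + 5*x + 1

Expanding det(x·I − A) (e.g. by cofactor expansion or by noting that A is similar to its Jordan form J, which has the same characteristic polynomial as A) gives
  χ_A(x) = x^5 + 5*x^4 + 10*x^3 + 10*x^2 + 5*x + 1
which factors as (x + 1)^5. The eigenvalues (with algebraic multiplicities) are λ = -1 with multiplicity 5.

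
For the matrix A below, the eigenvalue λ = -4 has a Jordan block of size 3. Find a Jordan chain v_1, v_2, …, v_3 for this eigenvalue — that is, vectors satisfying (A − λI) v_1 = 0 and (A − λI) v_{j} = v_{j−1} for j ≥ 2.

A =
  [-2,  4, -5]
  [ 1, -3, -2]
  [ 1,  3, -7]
A Jordan chain for λ = -4 of length 3:
v_1 = (3, 1, 2)ᵀ
v_2 = (2, 1, 1)ᵀ
v_3 = (1, 0, 0)ᵀ

Let N = A − (-4)·I. We want v_3 with N^3 v_3 = 0 but N^2 v_3 ≠ 0; then v_{j-1} := N · v_j for j = 3, …, 2.

Pick v_3 = (1, 0, 0)ᵀ.
Then v_2 = N · v_3 = (2, 1, 1)ᵀ.
Then v_1 = N · v_2 = (3, 1, 2)ᵀ.

Sanity check: (A − (-4)·I) v_1 = (0, 0, 0)ᵀ = 0. ✓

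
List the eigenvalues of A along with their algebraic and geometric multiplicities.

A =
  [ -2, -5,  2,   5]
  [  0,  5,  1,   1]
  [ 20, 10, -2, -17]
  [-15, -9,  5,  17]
λ = 3: alg = 1, geom = 1; λ = 5: alg = 3, geom = 1

Step 1 — factor the characteristic polynomial to read off the algebraic multiplicities:
  χ_A(x) = (x - 5)^3*(x - 3)

Step 2 — compute geometric multiplicities via the rank-nullity identity g(λ) = n − rank(A − λI):
  rank(A − (3)·I) = 3, so dim ker(A − (3)·I) = n − 3 = 1
  rank(A − (5)·I) = 3, so dim ker(A − (5)·I) = n − 3 = 1

Summary:
  λ = 3: algebraic multiplicity = 1, geometric multiplicity = 1
  λ = 5: algebraic multiplicity = 3, geometric multiplicity = 1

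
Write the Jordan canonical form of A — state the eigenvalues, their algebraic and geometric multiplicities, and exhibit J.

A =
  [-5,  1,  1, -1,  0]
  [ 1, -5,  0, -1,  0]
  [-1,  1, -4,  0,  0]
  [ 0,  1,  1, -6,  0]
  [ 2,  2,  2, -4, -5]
J_2(-5) ⊕ J_2(-5) ⊕ J_1(-5)

The characteristic polynomial is
  det(x·I − A) = x^5 + 25*x^4 + 250*x^3 + 1250*x^2 + 3125*x + 3125 = (x + 5)^5

Eigenvalues and multiplicities (the geometric multiplicity of λ is n − rank(A − λI), which equals the number of Jordan blocks for λ):
  λ = -5: algebraic multiplicity = 5, geometric multiplicity = 3

Determining the block sizes for each eigenvalue:
  λ = -5: with am = 5 and gm = 3, the partition is not yet determined (e.g. several partitions of 5 into 3 parts exist). Let N = A − (-5)·I. Computing rank(N^1) = 2, rank(N^2) = 0; the number of blocks of size ≥ j is rank(N^{j−1}) − rank(N^j), giving [3, 2]. So we have 2 block(s) of size 2, 1 block(s) of size 1 → block sizes [2, 2, 1]

Assembling the blocks gives a Jordan form
J =
  [-5,  1,  0,  0,  0]
  [ 0, -5,  0,  0,  0]
  [ 0,  0, -5,  1,  0]
  [ 0,  0,  0, -5,  0]
  [ 0,  0,  0,  0, -5]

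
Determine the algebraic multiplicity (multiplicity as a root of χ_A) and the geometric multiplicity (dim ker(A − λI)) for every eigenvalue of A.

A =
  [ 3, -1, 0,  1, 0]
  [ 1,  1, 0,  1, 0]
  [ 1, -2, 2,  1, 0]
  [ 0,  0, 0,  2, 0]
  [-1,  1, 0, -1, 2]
λ = 2: alg = 5, geom = 3

Step 1 — factor the characteristic polynomial to read off the algebraic multiplicities:
  χ_A(x) = (x - 2)^5

Step 2 — compute geometric multiplicities via the rank-nullity identity g(λ) = n − rank(A − λI):
  rank(A − (2)·I) = 2, so dim ker(A − (2)·I) = n − 2 = 3

Summary:
  λ = 2: algebraic multiplicity = 5, geometric multiplicity = 3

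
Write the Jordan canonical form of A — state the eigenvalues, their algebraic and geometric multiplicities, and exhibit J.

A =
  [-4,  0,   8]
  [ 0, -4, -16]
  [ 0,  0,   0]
J_1(-4) ⊕ J_1(-4) ⊕ J_1(0)

The characteristic polynomial is
  det(x·I − A) = x^3 + 8*x^2 + 16*x = x*(x + 4)^2

Eigenvalues and multiplicities (the geometric multiplicity of λ is n − rank(A − λI), which equals the number of Jordan blocks for λ):
  λ = -4: algebraic multiplicity = 2, geometric multiplicity = 2
  λ = 0: algebraic multiplicity = 1, geometric multiplicity = 1

Determining the block sizes for each eigenvalue:
  λ = -4: gm = am = 2, so every block has size 1 → block sizes [1, 1]
  λ = 0: one block (gm = 1), so the single block has size am = 1 → block sizes [1]

Assembling the blocks gives a Jordan form
J =
  [-4,  0, 0]
  [ 0, -4, 0]
  [ 0,  0, 0]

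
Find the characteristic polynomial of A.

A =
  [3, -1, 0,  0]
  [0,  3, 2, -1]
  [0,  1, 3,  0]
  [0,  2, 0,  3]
x^4 - 12*x^3 + 54*x^2 - 108*x + 81

Expanding det(x·I − A) (e.g. by cofactor expansion or by noting that A is similar to its Jordan form J, which has the same characteristic polynomial as A) gives
  χ_A(x) = x^4 - 12*x^3 + 54*x^2 - 108*x + 81
which factors as (x - 3)^4. The eigenvalues (with algebraic multiplicities) are λ = 3 with multiplicity 4.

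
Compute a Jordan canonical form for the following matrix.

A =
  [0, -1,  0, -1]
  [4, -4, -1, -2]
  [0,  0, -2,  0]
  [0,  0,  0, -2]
J_3(-2) ⊕ J_1(-2)

The characteristic polynomial is
  det(x·I − A) = x^4 + 8*x^3 + 24*x^2 + 32*x + 16 = (x + 2)^4

Eigenvalues and multiplicities (the geometric multiplicity of λ is n − rank(A − λI), which equals the number of Jordan blocks for λ):
  λ = -2: algebraic multiplicity = 4, geometric multiplicity = 2

Determining the block sizes for each eigenvalue:
  λ = -2: with am = 4 and gm = 2, the partition is not yet determined (e.g. several partitions of 4 into 2 parts exist). Let N = A − (-2)·I. Computing rank(N^1) = 2, rank(N^2) = 1, rank(N^3) = 0; the number of blocks of size ≥ j is rank(N^{j−1}) − rank(N^j), giving [2, 1, 1]. So we have 1 block(s) of size 3, 1 block(s) of size 1 → block sizes [3, 1]

Assembling the blocks gives a Jordan form
J =
  [-2,  1,  0,  0]
  [ 0, -2,  1,  0]
  [ 0,  0, -2,  0]
  [ 0,  0,  0, -2]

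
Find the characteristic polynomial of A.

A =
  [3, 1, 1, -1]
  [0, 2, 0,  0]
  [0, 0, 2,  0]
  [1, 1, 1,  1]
x^4 - 8*x^3 + 24*x^2 - 32*x + 16

Expanding det(x·I − A) (e.g. by cofactor expansion or by noting that A is similar to its Jordan form J, which has the same characteristic polynomial as A) gives
  χ_A(x) = x^4 - 8*x^3 + 24*x^2 - 32*x + 16
which factors as (x - 2)^4. The eigenvalues (with algebraic multiplicities) are λ = 2 with multiplicity 4.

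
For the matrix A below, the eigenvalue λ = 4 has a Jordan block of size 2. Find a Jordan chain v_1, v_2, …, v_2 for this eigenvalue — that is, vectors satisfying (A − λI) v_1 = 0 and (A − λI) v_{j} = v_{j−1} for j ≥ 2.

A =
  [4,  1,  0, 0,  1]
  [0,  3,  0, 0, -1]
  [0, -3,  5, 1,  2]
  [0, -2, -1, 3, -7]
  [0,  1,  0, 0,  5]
A Jordan chain for λ = 4 of length 2:
v_1 = (1, -1, -3, -2, 1)ᵀ
v_2 = (0, 1, 0, 0, 0)ᵀ

Let N = A − (4)·I. We want v_2 with N^2 v_2 = 0 but N^1 v_2 ≠ 0; then v_{j-1} := N · v_j for j = 2, …, 2.

Pick v_2 = (0, 1, 0, 0, 0)ᵀ.
Then v_1 = N · v_2 = (1, -1, -3, -2, 1)ᵀ.

Sanity check: (A − (4)·I) v_1 = (0, 0, 0, 0, 0)ᵀ = 0. ✓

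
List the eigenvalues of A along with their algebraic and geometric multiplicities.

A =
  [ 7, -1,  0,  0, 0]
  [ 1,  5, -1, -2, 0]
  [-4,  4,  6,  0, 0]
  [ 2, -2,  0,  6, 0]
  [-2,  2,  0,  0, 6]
λ = 6: alg = 5, geom = 3

Step 1 — factor the characteristic polynomial to read off the algebraic multiplicities:
  χ_A(x) = (x - 6)^5

Step 2 — compute geometric multiplicities via the rank-nullity identity g(λ) = n − rank(A − λI):
  rank(A − (6)·I) = 2, so dim ker(A − (6)·I) = n − 2 = 3

Summary:
  λ = 6: algebraic multiplicity = 5, geometric multiplicity = 3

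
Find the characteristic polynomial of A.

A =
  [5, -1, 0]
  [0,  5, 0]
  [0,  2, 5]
x^3 - 15*x^2 + 75*x - 125

Expanding det(x·I − A) (e.g. by cofactor expansion or by noting that A is similar to its Jordan form J, which has the same characteristic polynomial as A) gives
  χ_A(x) = x^3 - 15*x^2 + 75*x - 125
which factors as (x - 5)^3. The eigenvalues (with algebraic multiplicities) are λ = 5 with multiplicity 3.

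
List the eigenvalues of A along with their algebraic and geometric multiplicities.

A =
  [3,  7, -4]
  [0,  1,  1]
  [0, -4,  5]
λ = 3: alg = 3, geom = 1

Step 1 — factor the characteristic polynomial to read off the algebraic multiplicities:
  χ_A(x) = (x - 3)^3

Step 2 — compute geometric multiplicities via the rank-nullity identity g(λ) = n − rank(A − λI):
  rank(A − (3)·I) = 2, so dim ker(A − (3)·I) = n − 2 = 1

Summary:
  λ = 3: algebraic multiplicity = 3, geometric multiplicity = 1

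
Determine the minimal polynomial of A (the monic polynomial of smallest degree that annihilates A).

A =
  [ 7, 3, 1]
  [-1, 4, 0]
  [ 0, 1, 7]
x^3 - 18*x^2 + 108*x - 216

The characteristic polynomial is χ_A(x) = (x - 6)^3, so the eigenvalues are known. The minimal polynomial is
  m_A(x) = Π_λ (x − λ)^{k_λ}
where k_λ is the size of the *largest* Jordan block for λ (equivalently, the smallest k with (A − λI)^k v = 0 for every generalised eigenvector v of λ).

  λ = 6: largest Jordan block has size 3, contributing (x − 6)^3

So m_A(x) = (x - 6)^3 = x^3 - 18*x^2 + 108*x - 216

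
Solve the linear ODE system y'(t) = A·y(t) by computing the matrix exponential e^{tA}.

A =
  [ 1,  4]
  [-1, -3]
e^{tA} =
  [2*t*exp(-t) + exp(-t), 4*t*exp(-t)]
  [-t*exp(-t), -2*t*exp(-t) + exp(-t)]

Strategy: write A = P · J · P⁻¹ where J is a Jordan canonical form, so e^{tA} = P · e^{tJ} · P⁻¹, and e^{tJ} can be computed block-by-block.

A has Jordan form
J =
  [-1,  1]
  [ 0, -1]
(up to reordering of blocks).

Per-block formulas:
  For a 2×2 Jordan block J_2(-1): exp(t · J_2(-1)) = e^(-1t)·(I + t·N), where N is the 2×2 nilpotent shift.

After assembling e^{tJ} and conjugating by P, we get:

e^{tA} =
  [2*t*exp(-t) + exp(-t), 4*t*exp(-t)]
  [-t*exp(-t), -2*t*exp(-t) + exp(-t)]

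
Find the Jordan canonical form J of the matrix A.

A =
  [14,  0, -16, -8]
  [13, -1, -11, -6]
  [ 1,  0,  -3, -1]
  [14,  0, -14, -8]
J_1(-2) ⊕ J_2(-1) ⊕ J_1(6)

The characteristic polynomial is
  det(x·I − A) = x^4 - 2*x^3 - 19*x^2 - 28*x - 12 = (x - 6)*(x + 1)^2*(x + 2)

Eigenvalues and multiplicities (the geometric multiplicity of λ is n − rank(A − λI), which equals the number of Jordan blocks for λ):
  λ = -2: algebraic multiplicity = 1, geometric multiplicity = 1
  λ = -1: algebraic multiplicity = 2, geometric multiplicity = 1
  λ = 6: algebraic multiplicity = 1, geometric multiplicity = 1

Determining the block sizes for each eigenvalue:
  λ = -2: one block (gm = 1), so the single block has size am = 1 → block sizes [1]
  λ = -1: one block (gm = 1), so the single block has size am = 2 → block sizes [2]
  λ = 6: one block (gm = 1), so the single block has size am = 1 → block sizes [1]

Assembling the blocks gives a Jordan form
J =
  [-2,  0,  0, 0]
  [ 0, -1,  1, 0]
  [ 0,  0, -1, 0]
  [ 0,  0,  0, 6]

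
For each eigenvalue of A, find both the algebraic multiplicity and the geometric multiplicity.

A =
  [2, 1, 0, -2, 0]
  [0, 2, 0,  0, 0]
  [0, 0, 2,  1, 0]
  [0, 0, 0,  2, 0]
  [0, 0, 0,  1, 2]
λ = 2: alg = 5, geom = 3

Step 1 — factor the characteristic polynomial to read off the algebraic multiplicities:
  χ_A(x) = (x - 2)^5

Step 2 — compute geometric multiplicities via the rank-nullity identity g(λ) = n − rank(A − λI):
  rank(A − (2)·I) = 2, so dim ker(A − (2)·I) = n − 2 = 3

Summary:
  λ = 2: algebraic multiplicity = 5, geometric multiplicity = 3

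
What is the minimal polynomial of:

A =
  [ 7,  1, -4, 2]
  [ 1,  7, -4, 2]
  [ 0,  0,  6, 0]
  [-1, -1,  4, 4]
x^2 - 12*x + 36

The characteristic polynomial is χ_A(x) = (x - 6)^4, so the eigenvalues are known. The minimal polynomial is
  m_A(x) = Π_λ (x − λ)^{k_λ}
where k_λ is the size of the *largest* Jordan block for λ (equivalently, the smallest k with (A − λI)^k v = 0 for every generalised eigenvector v of λ).

  λ = 6: largest Jordan block has size 2, contributing (x − 6)^2

So m_A(x) = (x - 6)^2 = x^2 - 12*x + 36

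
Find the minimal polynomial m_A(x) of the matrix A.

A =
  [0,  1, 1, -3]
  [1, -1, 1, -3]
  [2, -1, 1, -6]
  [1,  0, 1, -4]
x^3 + 3*x^2 + 3*x + 1

The characteristic polynomial is χ_A(x) = (x + 1)^4, so the eigenvalues are known. The minimal polynomial is
  m_A(x) = Π_λ (x − λ)^{k_λ}
where k_λ is the size of the *largest* Jordan block for λ (equivalently, the smallest k with (A − λI)^k v = 0 for every generalised eigenvector v of λ).

  λ = -1: largest Jordan block has size 3, contributing (x + 1)^3

So m_A(x) = (x + 1)^3 = x^3 + 3*x^2 + 3*x + 1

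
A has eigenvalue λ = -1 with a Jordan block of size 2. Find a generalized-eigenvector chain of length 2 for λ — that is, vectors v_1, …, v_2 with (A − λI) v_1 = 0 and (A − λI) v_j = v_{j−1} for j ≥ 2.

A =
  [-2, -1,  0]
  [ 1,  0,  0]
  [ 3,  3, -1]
A Jordan chain for λ = -1 of length 2:
v_1 = (-1, 1, 3)ᵀ
v_2 = (1, 0, 0)ᵀ

Let N = A − (-1)·I. We want v_2 with N^2 v_2 = 0 but N^1 v_2 ≠ 0; then v_{j-1} := N · v_j for j = 2, …, 2.

Pick v_2 = (1, 0, 0)ᵀ.
Then v_1 = N · v_2 = (-1, 1, 3)ᵀ.

Sanity check: (A − (-1)·I) v_1 = (0, 0, 0)ᵀ = 0. ✓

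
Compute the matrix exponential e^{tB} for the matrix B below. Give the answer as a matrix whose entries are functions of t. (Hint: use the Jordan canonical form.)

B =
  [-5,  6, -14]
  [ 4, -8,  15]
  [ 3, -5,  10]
e^{tB} =
  [-t^2*exp(-t) - 4*t*exp(-t) + exp(-t), 2*t^2*exp(-t) + 6*t*exp(-t), -4*t^2*exp(-t) - 14*t*exp(-t)]
  [t^2*exp(-t)/2 + 4*t*exp(-t), -t^2*exp(-t) - 7*t*exp(-t) + exp(-t), 2*t^2*exp(-t) + 15*t*exp(-t)]
  [t^2*exp(-t)/2 + 3*t*exp(-t), -t^2*exp(-t) - 5*t*exp(-t), 2*t^2*exp(-t) + 11*t*exp(-t) + exp(-t)]

Strategy: write B = P · J · P⁻¹ where J is a Jordan canonical form, so e^{tB} = P · e^{tJ} · P⁻¹, and e^{tJ} can be computed block-by-block.

B has Jordan form
J =
  [-1,  1,  0]
  [ 0, -1,  1]
  [ 0,  0, -1]
(up to reordering of blocks).

Per-block formulas:
  For a 3×3 Jordan block J_3(-1): exp(t · J_3(-1)) = e^(-1t)·(I + t·N + (t^2/2)·N^2), where N is the 3×3 nilpotent shift.

After assembling e^{tJ} and conjugating by P, we get:

e^{tB} =
  [-t^2*exp(-t) - 4*t*exp(-t) + exp(-t), 2*t^2*exp(-t) + 6*t*exp(-t), -4*t^2*exp(-t) - 14*t*exp(-t)]
  [t^2*exp(-t)/2 + 4*t*exp(-t), -t^2*exp(-t) - 7*t*exp(-t) + exp(-t), 2*t^2*exp(-t) + 15*t*exp(-t)]
  [t^2*exp(-t)/2 + 3*t*exp(-t), -t^2*exp(-t) - 5*t*exp(-t), 2*t^2*exp(-t) + 11*t*exp(-t) + exp(-t)]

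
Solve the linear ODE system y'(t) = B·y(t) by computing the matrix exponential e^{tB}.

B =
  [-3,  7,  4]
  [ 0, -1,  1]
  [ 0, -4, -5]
e^{tB} =
  [exp(-3*t), -t^2*exp(-3*t) + 7*t*exp(-3*t), -t^2*exp(-3*t)/2 + 4*t*exp(-3*t)]
  [0, 2*t*exp(-3*t) + exp(-3*t), t*exp(-3*t)]
  [0, -4*t*exp(-3*t), -2*t*exp(-3*t) + exp(-3*t)]

Strategy: write B = P · J · P⁻¹ where J is a Jordan canonical form, so e^{tB} = P · e^{tJ} · P⁻¹, and e^{tJ} can be computed block-by-block.

B has Jordan form
J =
  [-3,  1,  0]
  [ 0, -3,  1]
  [ 0,  0, -3]
(up to reordering of blocks).

Per-block formulas:
  For a 3×3 Jordan block J_3(-3): exp(t · J_3(-3)) = e^(-3t)·(I + t·N + (t^2/2)·N^2), where N is the 3×3 nilpotent shift.

After assembling e^{tJ} and conjugating by P, we get:

e^{tB} =
  [exp(-3*t), -t^2*exp(-3*t) + 7*t*exp(-3*t), -t^2*exp(-3*t)/2 + 4*t*exp(-3*t)]
  [0, 2*t*exp(-3*t) + exp(-3*t), t*exp(-3*t)]
  [0, -4*t*exp(-3*t), -2*t*exp(-3*t) + exp(-3*t)]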